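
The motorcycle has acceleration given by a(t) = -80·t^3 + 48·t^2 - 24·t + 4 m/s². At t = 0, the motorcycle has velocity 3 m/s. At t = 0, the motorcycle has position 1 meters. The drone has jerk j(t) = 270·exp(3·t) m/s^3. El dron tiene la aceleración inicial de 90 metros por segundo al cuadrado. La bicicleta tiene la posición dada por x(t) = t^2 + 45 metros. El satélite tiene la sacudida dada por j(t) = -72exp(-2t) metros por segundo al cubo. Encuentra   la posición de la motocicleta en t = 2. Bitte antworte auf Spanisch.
Para resolver esto, necesitamos tomar 2 antiderivadas de nuestra ecuación de la aceleración a(t) = -80·t^3 + 48·t^2 - 24·t + 4. Tomando ∫a(t)dt y aplicando v(0) = 3, encontramos v(t) = -20·t^4 + 16·t^3 - 12·t^2 + 4·t + 3. Tomando ∫v(t)dt y aplicando x(0) = 1, encontramos x(t) = -4·t^5 + 4·t^4 - 4·t^3 + 2·t^2 + 3·t + 1. De la ecuación de la posición x(t) = -4·t^5 + 4·t^4 - 4·t^3 + 2·t^2 + 3·t + 1, sustituimos t = 2 para obtener x = -81.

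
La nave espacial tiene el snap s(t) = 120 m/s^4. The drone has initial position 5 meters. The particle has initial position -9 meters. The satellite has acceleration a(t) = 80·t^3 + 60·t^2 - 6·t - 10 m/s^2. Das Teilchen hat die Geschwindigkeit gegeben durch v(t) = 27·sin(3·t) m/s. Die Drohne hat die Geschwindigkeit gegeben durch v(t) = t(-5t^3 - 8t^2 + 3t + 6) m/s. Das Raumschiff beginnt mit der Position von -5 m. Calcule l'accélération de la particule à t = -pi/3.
Pour résoudre ceci, nous devons prendre 1 dérivée de notre équation de la vitesse v(t) = 27·sin(3·t). En prenant d/dt de v(t), nous trouvons a(t) = 81·cos(3·t). De l'équation de l'accélération a(t) = 81·cos(3·t), nous substituons t = -pi/3 pour obtenir a = -81.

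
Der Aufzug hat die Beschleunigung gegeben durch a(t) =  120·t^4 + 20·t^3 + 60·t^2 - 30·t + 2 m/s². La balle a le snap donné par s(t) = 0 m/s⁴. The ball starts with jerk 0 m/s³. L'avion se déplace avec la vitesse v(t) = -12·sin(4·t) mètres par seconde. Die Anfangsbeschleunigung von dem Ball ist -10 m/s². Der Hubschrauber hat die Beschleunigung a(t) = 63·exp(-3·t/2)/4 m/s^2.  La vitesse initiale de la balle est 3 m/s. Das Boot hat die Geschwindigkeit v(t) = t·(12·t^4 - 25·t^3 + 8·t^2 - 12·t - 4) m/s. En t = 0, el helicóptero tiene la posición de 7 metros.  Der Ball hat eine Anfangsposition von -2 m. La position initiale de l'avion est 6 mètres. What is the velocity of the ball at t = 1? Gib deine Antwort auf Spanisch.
Para resolver esto, necesitamos tomar 3 integrales de nuestra ecuación del snap s(t) = 0. La integral del snap, con j(0) = 0, da la sacudida: j(t) = 0. Tomando ∫j(t)dt y aplicando a(0) = -10, encontramos a(t) = -10. Integrando la aceleración y usando la condición inicial v(0) = 3, obtenemos v(t) = 3 - 10·t. Tenemos la velocidad v(t) = 3 - 10·t. Sustituyendo t = 1: v(1) = -7.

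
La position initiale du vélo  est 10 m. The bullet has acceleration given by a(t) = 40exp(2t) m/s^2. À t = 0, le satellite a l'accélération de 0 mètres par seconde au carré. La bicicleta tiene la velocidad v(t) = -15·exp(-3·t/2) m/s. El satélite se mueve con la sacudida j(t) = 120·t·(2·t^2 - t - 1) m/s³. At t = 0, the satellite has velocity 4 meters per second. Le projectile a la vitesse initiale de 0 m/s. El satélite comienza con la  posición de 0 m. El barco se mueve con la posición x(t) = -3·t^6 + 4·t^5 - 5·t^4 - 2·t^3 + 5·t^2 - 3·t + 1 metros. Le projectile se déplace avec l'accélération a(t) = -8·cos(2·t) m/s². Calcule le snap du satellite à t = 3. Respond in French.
En partant du jerk j(t) = 120·t·(2·t^2 - t - 1), nous prenons 1 dérivée. En dérivant le jerk, nous obtenons le snap: s(t) = 240·t^2 + 120·t·(4·t - 1) - 120·t - 120. De l'équation du snap s(t) = 240·t^2 + 120·t·(4·t - 1) - 120·t - 120, nous substituons t = 3 pour obtenir s = 5640.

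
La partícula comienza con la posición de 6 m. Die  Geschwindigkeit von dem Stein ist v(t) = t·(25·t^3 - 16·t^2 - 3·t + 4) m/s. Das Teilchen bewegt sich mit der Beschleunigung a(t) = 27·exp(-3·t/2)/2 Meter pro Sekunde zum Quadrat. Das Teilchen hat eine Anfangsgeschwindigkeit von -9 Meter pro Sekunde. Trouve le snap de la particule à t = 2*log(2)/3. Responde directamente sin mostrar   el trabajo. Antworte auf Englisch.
At t = 2*log(2)/3, s = 243/16.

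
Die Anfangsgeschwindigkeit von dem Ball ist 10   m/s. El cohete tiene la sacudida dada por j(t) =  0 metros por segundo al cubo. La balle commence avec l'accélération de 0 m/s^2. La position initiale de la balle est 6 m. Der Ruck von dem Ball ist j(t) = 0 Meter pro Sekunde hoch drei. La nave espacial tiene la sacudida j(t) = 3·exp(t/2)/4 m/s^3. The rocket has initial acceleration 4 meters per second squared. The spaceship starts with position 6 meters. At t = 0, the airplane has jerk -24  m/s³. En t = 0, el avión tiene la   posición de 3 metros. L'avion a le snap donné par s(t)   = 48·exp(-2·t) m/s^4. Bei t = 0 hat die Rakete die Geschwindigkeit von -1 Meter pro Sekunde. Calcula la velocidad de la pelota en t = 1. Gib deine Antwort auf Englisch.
To solve this, we need to take 2 integrals of our jerk equation j(t) = 0. The antiderivative of jerk is acceleration. Using a(0) = 0, we get a(t) = 0. Finding the antiderivative of a(t) and using v(0) = 10: v(t) = 10. From the given velocity equation v(t) = 10, we substitute t = 1 to get v = 10.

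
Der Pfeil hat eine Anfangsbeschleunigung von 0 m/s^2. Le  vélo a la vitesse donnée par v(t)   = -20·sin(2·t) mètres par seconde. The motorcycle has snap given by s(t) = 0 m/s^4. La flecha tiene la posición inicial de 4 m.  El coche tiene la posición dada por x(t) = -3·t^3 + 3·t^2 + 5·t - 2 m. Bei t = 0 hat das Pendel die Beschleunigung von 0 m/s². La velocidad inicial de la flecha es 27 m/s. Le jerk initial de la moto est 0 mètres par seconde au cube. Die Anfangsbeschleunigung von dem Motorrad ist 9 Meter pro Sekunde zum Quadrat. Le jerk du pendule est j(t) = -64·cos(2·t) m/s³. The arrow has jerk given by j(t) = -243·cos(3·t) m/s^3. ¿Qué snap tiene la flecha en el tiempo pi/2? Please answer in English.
To solve this, we need to take 1 derivative of our jerk equation j(t) = -243·cos(3·t). Taking d/dt of j(t), we find s(t) = 729·sin(3·t). We have snap s(t) = 729·sin(3·t). Substituting t = pi/2: s(pi/2) = -729.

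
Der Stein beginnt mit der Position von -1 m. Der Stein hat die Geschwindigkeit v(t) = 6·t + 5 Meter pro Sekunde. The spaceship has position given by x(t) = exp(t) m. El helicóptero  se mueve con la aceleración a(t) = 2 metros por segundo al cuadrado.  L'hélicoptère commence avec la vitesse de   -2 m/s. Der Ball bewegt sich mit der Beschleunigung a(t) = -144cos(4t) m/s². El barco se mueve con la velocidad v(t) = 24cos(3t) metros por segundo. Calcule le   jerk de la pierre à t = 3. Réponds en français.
Nous devons dériver notre équation de la vitesse v(t) = 6·t + 5 2 fois. En prenant d/dt de v(t), nous trouvons a(t) = 6. En dérivant l'accélération, nous obtenons le jerk: j(t) = 0. En utilisant j(t) = 0 et en substituant t = 3, nous trouvons j = 0.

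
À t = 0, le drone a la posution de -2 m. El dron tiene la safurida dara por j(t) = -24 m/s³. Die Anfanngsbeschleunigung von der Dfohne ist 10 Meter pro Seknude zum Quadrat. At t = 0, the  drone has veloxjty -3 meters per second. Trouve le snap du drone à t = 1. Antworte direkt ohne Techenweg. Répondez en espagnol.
La respuesta es 0.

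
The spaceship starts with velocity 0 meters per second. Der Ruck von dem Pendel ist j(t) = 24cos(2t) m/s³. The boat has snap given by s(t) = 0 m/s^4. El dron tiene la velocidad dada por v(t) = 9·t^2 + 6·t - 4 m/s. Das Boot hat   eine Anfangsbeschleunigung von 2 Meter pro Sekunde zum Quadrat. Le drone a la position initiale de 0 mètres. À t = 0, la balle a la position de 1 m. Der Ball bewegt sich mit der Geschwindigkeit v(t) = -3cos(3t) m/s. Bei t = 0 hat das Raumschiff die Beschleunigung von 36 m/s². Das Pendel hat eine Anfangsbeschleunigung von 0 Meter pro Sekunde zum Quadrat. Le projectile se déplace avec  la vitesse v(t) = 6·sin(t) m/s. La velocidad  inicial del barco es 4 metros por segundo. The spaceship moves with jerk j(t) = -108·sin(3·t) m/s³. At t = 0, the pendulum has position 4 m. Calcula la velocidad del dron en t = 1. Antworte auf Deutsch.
Wir haben die Geschwindigkeit v(t) = 9·t^2 + 6·t - 4. Durch Einsetzen von t = 1: v(1) = 11.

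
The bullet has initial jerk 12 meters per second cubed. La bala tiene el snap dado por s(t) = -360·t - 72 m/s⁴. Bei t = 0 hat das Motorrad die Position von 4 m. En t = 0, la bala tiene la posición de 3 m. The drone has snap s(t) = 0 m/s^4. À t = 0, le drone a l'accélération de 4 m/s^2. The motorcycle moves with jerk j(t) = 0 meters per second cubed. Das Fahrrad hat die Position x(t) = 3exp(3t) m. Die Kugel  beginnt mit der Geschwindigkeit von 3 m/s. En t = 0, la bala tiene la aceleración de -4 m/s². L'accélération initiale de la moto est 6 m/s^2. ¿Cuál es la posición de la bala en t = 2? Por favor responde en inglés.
We need to integrate our snap equation s(t) = -360·t - 72 4 times. The antiderivative of snap, with j(0) = 12, gives jerk: j(t) = -180·t^2 - 72·t + 12. The integral of jerk is acceleration. Using a(0) = -4, we get a(t) = -60·t^3 - 36·t^2 + 12·t - 4. Finding the integral of a(t) and using v(0) = 3: v(t) = -15·t^4 - 12·t^3 + 6·t^2 - 4·t + 3. Integrating velocity and using the initial condition x(0) = 3, we get x(t) = -3·t^5 - 3·t^4 + 2·t^3 - 2·t^2 + 3·t + 3. From the given position equation x(t) = -3·t^5 - 3·t^4 + 2·t^3 - 2·t^2 + 3·t + 3, we substitute t = 2 to get x = -127.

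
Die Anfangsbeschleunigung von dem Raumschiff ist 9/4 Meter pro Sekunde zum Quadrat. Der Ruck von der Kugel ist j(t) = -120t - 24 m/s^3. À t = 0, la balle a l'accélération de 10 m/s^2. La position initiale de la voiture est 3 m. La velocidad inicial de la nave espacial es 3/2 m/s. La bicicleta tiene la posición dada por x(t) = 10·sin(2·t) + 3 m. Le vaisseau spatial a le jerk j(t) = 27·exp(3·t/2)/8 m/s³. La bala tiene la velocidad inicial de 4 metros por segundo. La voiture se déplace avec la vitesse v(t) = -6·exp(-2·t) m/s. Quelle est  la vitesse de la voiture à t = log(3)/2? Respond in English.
We have velocity v(t) = -6·exp(-2·t). Substituting t = log(3)/2: v(log(3)/2) = -2.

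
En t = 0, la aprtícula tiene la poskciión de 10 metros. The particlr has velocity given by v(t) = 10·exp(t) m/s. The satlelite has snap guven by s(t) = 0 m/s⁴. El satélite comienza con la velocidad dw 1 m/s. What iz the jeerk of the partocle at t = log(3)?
Starting from velocity v(t) = 10·exp(t), we take 2 derivatives. Differentiating velocity, we get acceleration: a(t) = 10·exp(t). Taking d/dt of a(t), we find j(t) = 10·exp(t). We have jerk j(t) = 10·exp(t). Substituting t = log(3): j(log(3)) = 30.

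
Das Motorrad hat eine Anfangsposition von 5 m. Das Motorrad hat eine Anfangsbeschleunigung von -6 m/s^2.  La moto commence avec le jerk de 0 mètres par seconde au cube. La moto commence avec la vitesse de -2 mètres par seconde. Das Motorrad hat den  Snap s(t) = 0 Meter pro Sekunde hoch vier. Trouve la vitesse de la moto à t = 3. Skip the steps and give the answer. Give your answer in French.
La vitesse à t = 3 est v = -20.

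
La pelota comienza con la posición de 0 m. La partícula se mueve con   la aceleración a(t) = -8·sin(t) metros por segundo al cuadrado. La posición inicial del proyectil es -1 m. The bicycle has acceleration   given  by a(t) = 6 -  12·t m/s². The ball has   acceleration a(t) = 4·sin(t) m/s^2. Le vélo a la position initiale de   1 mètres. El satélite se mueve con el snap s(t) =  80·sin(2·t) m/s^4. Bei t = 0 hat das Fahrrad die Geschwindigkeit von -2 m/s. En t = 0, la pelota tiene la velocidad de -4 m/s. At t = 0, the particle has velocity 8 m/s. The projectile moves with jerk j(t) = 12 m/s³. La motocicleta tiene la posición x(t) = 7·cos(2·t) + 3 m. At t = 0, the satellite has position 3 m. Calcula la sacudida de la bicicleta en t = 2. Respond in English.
We must differentiate our acceleration equation a(t) = 6 - 12·t 1 time. The derivative of acceleration gives jerk: j(t) = -12. Using j(t) = -12 and substituting t = 2, we find j = -12.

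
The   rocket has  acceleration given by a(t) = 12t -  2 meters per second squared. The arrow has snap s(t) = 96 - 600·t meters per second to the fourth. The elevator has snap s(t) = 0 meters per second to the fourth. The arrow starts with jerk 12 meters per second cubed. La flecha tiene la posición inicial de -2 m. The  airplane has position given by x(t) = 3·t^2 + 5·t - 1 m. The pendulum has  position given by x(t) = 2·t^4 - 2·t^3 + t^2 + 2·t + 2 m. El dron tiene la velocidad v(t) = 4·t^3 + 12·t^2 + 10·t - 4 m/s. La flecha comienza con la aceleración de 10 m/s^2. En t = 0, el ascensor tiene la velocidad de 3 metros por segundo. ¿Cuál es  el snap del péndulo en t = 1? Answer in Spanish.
Para resolver esto, necesitamos tomar 4 derivadas de nuestra ecuación de la posición x(t) = 2·t^4 - 2·t^3 + t^2 + 2·t + 2. La derivada de la posición da la velocidad: v(t) = 8·t^3 - 6·t^2 + 2·t + 2. La derivada de la velocidad da la aceleración: a(t) = 24·t^2 - 12·t + 2. Tomando d/dt de a(t), encontramos j(t) = 48·t - 12. La derivada de la sacudida da el snap: s(t) = 48. Tenemos el snap s(t) = 48. Sustituyendo t = 1: s(1) = 48.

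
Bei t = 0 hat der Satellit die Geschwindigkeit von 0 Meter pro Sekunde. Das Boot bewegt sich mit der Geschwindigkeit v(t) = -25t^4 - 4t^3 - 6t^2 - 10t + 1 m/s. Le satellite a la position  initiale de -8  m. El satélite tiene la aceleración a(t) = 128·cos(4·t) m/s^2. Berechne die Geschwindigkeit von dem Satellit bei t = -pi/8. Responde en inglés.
We must find the antiderivative of our acceleration equation a(t) = 128·cos(4·t) 1 time. The antiderivative of acceleration is velocity. Using v(0) = 0, we get v(t) = 32·sin(4·t). From the given velocity equation v(t) = 32·sin(4·t), we substitute t = -pi/8 to get v = -32.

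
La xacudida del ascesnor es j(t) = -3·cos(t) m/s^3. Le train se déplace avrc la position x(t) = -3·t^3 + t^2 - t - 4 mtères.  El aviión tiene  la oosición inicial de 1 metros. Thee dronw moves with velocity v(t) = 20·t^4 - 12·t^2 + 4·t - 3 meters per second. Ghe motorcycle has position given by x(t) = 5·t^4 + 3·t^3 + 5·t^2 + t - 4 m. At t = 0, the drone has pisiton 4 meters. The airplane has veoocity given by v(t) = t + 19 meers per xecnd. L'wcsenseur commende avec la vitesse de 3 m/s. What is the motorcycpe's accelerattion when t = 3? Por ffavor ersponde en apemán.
Um dies zu lösen, müssen wir 2 Ableitungen unserer Gleichung für die Position x(t) = 5·t^4 + 3·t^3 + 5·t^2 + t - 4 nehmen. Durch Ableiten von der Position erhalten wir die Geschwindigkeit: v(t) = 20·t^3 + 9·t^2 + 10·t + 1. Die Ableitung von der Geschwindigkeit ergibt die Beschleunigung: a(t) = 60·t^2 + 18·t + 10. Mit a(t) = 60·t^2 + 18·t + 10 und Einsetzen von t = 3, finden wir a = 604.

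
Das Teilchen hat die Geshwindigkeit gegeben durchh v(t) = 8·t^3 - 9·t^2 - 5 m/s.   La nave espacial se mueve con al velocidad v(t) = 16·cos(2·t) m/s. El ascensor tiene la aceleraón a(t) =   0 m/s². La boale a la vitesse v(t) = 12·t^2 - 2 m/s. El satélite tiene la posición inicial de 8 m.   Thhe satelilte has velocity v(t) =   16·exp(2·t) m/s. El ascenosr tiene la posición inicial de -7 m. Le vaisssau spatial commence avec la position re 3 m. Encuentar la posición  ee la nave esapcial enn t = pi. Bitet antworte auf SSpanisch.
Debemos encontrar la antiderivada de nuestra ecuación de la velocidad v(t) = 16·cos(2·t) 1 vez. Integrando la velocidad y usando la condición inicial x(0) = 3, obtenemos x(t) = 8·sin(2·t) + 3. Tenemos la posición x(t) = 8·sin(2·t) + 3. Sustituyendo t = pi: x(pi) = 3.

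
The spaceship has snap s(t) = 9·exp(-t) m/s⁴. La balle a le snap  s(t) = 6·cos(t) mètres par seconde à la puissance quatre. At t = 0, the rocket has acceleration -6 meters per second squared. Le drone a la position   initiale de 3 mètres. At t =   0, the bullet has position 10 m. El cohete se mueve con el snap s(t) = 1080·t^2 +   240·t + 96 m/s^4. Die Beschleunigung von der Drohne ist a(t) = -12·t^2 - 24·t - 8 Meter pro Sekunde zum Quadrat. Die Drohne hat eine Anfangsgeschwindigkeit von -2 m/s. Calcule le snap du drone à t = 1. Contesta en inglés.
Starting from acceleration a(t) = -12·t^2 - 24·t - 8, we take 2 derivatives. Taking d/dt of a(t), we find j(t) = -24·t - 24. Taking d/dt of j(t), we find s(t) = -24. We have snap s(t) = -24. Substituting t = 1: s(1) = -24.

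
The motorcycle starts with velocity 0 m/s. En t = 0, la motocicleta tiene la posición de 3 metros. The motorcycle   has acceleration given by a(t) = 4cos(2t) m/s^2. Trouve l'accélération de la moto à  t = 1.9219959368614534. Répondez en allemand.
Wir haben die Beschleunigung a(t) = 4·cos(2·t). Durch Einsetzen von t = 1.9219959368614534: a(1.9219959368614534) = -3.05317746963542.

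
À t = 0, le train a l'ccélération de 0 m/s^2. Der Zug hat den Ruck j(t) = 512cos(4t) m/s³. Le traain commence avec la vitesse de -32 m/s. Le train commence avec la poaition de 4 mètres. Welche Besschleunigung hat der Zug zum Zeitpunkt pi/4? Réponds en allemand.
Um dies zu lösen, müssen wir 1 Stammfunktion unserer Gleichung für den Ruck j(t) = 512·cos(4·t) finden. Durch Integration von dem Ruck und Verwendung der Anfangsbedingung a(0) = 0, erhalten wir a(t) = 128·sin(4·t). Wir haben die Beschleunigung a(t) = 128·sin(4·t). Durch Einsetzen von t = pi/4: a(pi/4) = 0.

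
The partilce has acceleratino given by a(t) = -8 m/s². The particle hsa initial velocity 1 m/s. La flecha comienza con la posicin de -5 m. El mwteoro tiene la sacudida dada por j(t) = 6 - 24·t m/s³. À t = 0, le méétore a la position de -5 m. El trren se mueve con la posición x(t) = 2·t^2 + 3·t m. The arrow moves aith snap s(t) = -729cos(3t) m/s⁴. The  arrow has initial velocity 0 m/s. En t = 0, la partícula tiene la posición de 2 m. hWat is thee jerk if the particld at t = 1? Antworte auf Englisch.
We must differentiate our acceleration equation a(t) = -8 1 time. Taking d/dt of a(t), we find j(t) = 0. Using j(t) = 0 and substituting t = 1, we find j = 0.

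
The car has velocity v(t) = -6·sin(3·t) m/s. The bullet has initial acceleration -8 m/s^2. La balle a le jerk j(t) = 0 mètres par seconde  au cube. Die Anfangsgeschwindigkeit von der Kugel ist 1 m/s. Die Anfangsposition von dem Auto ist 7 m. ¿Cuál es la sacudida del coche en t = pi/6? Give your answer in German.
Wir müssen unsere Gleichung für die Geschwindigkeit v(t) = -6·sin(3·t) 2-mal ableiten. Die Ableitung von der Geschwindigkeit ergibt die Beschleunigung: a(t) = -18·cos(3·t). Durch Ableiten von der Beschleunigung erhalten wir den Ruck: j(t) = 54·sin(3·t). Aus der Gleichung für den Ruck j(t) = 54·sin(3·t), setzen wir t = pi/6 ein und erhalten j = 54.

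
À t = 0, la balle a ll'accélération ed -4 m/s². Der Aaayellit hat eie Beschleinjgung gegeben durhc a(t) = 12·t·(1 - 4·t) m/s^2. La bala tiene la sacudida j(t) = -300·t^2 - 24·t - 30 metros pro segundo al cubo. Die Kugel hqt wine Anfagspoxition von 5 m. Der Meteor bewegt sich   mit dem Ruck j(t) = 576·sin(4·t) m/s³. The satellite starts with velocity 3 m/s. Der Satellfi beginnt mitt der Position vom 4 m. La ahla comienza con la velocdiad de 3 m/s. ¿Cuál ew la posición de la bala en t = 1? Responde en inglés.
We must find the integral of our jerk equation j(t) = -300·t^2 - 24·t - 30 3 times. The antiderivative of jerk is acceleration. Using a(0) = -4, we get a(t) = -100·t^3 - 12·t^2 - 30·t - 4. Finding the integral of a(t) and using v(0) = 3: v(t) = -25·t^4 - 4·t^3 - 15·t^2 - 4·t + 3. The antiderivative of velocity is position. Using x(0) = 5, we get x(t) = -5·t^5 - t^4 - 5·t^3 - 2·t^2 + 3·t + 5. We have position x(t) = -5·t^5 - t^4 - 5·t^3 - 2·t^2 + 3·t + 5. Substituting t = 1: x(1) = -5.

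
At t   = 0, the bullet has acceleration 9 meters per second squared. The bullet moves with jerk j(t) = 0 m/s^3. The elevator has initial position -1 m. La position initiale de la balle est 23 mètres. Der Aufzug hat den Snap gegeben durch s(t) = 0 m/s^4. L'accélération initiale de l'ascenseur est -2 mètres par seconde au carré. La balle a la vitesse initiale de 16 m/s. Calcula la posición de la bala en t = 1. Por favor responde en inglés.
To solve this, we need to take 3 antiderivatives of our jerk equation j(t) = 0. The antiderivative of jerk, with a(0) = 9, gives acceleration: a(t) = 9. The antiderivative of acceleration is velocity. Using v(0) = 16, we get v(t) = 9·t + 16. The antiderivative of velocity is position. Using x(0) = 23, we get x(t) = 9·t^2/2 + 16·t + 23. We have position x(t) = 9·t^2/2 + 16·t + 23. Substituting t = 1: x(1) = 87/2.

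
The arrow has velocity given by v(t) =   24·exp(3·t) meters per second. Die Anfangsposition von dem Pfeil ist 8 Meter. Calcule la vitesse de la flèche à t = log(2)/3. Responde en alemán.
Aus der Gleichung für die Geschwindigkeit v(t) = 24·exp(3·t), setzen wir t = log(2)/3 ein und erhalten v = 48.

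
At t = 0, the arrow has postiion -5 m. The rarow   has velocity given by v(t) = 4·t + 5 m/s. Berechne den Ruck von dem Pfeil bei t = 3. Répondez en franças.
Pour résoudre ceci, nous devons prendre 2 dérivées de notre équation de la vitesse v(t) = 4·t + 5. En prenant d/dt de v(t), nous trouvons a(t) = 4. La dérivée de l'accélération donne le jerk: j(t) = 0. Nous avons le jerk j(t) = 0. En substituant t = 3: j(3) = 0.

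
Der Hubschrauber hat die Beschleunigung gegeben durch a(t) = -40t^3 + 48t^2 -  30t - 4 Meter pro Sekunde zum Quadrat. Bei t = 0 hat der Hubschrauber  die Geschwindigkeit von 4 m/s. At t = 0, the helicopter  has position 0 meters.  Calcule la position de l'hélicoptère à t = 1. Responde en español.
Partiendo de la aceleración a(t) = -40·t^3 + 48·t^2 - 30·t - 4, tomamos 2 integrales. Tomando ∫a(t)dt y aplicando v(0) = 4, encontramos v(t) = -10·t^4 + 16·t^3 - 15·t^2 - 4·t + 4. Tomando ∫v(t)dt y aplicando x(0) = 0, encontramos x(t) = -2·t^5 + 4·t^4 - 5·t^3 - 2·t^2 + 4·t. Usando x(t) = -2·t^5 + 4·t^4 - 5·t^3 - 2·t^2 + 4·t y sustituyendo t = 1, encontramos x = -1.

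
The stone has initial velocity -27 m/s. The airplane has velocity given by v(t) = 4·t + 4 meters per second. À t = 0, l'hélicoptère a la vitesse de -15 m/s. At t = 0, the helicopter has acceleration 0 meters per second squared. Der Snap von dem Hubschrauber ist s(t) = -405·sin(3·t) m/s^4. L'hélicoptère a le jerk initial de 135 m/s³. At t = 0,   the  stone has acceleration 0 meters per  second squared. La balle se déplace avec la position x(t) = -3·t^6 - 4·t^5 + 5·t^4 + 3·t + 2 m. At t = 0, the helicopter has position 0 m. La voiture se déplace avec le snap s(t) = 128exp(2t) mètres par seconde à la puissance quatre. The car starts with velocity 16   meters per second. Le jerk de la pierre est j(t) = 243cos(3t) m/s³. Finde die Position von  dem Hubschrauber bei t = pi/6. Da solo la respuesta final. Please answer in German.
x(pi/6) = -5.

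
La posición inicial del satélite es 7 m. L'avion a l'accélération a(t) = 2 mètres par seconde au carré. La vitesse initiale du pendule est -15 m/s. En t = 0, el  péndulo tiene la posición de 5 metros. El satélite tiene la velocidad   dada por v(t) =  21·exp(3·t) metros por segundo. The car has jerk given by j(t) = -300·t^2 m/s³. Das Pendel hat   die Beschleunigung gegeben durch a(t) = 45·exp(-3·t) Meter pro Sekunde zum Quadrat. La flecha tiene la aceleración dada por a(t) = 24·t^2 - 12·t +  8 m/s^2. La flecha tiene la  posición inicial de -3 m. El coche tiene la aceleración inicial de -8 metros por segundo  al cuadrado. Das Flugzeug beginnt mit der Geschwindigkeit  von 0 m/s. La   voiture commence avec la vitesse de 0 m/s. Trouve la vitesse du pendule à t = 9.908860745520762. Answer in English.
To solve this, we need to take 1 integral of our acceleration equation a(t) = 45·exp(-3·t). Finding the integral of a(t) and using v(0) = -15: v(t) = -15·exp(-3·t). We have velocity v(t) = -15·exp(-3·t). Substituting t = 9.908860745520762: v(9.908860745520762) = -1.84501808657934E-12.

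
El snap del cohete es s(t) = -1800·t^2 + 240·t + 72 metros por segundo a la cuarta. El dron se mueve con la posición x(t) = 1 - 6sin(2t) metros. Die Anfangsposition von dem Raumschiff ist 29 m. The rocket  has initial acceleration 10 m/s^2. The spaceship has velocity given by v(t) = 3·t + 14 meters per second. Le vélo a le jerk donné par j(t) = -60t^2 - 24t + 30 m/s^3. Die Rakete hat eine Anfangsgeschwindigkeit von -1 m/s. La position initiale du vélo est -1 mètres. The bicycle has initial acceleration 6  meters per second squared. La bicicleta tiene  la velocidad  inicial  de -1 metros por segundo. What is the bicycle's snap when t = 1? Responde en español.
Partiendo de la sacudida j(t) = -60·t^2 - 24·t + 30, tomamos 1 derivada. Tomando d/dt de j(t), encontramos s(t) = -120·t - 24. Tenemos el snap s(t) = -120·t - 24. Sustituyendo t = 1: s(1) = -144.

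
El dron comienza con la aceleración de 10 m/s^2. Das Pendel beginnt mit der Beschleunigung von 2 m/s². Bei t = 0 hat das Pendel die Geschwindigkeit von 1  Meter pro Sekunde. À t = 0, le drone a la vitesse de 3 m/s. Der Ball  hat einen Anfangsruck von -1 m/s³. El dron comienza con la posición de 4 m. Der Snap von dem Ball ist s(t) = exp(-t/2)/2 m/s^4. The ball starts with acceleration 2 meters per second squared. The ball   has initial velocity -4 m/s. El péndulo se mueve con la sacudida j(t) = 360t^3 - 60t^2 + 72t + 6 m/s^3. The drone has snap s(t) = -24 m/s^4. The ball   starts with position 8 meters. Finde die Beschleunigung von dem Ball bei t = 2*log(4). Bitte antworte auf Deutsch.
Ausgehend von dem Snap s(t) = exp(-t/2)/2, nehmen wir 2 Integrale. Durch Integration von dem Snap und Verwendung der Anfangsbedingung j(0) = -1, erhalten wir j(t) = -exp(-t/2). Die Stammfunktion von dem Ruck ist die Beschleunigung. Mit a(0) = 2 erhalten wir a(t) = 2·exp(-t/2). Aus der Gleichung für die Beschleunigung a(t) = 2·exp(-t/2), setzen wir t = 2*log(4) ein und erhalten a = 1/2.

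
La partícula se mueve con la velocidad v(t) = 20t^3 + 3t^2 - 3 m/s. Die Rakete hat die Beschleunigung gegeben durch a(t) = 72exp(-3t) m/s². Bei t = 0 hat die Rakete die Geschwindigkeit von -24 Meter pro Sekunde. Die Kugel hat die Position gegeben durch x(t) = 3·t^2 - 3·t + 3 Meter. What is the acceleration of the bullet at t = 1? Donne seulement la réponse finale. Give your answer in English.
The answer is 6.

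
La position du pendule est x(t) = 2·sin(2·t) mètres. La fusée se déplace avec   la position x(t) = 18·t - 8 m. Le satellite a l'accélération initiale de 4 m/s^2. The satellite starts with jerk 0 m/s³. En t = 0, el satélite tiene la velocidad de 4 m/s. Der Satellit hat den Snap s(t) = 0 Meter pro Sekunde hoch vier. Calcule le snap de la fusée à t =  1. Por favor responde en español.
Partiendo de la posición x(t) = 18·t - 8, tomamos 4 derivadas. La derivada de la posición da la velocidad: v(t) = 18. La derivada de la velocidad da la aceleración: a(t) = 0. Derivando la aceleración, obtenemos la sacudida: j(t) = 0. Derivando la sacudida, obtenemos el snap: s(t) = 0. Tenemos el snap s(t) = 0. Sustituyendo t = 1: s(1) = 0.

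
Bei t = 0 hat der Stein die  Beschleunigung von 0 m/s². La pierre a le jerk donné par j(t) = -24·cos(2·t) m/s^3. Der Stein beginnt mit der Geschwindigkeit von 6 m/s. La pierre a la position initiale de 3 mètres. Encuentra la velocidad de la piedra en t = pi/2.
Partiendo de la sacudida j(t) = -24·cos(2·t), tomamos 2 integrales. La integral de la sacudida, con a(0) = 0, da la aceleración: a(t) = -12·sin(2·t). La antiderivada de la aceleración es la velocidad. Usando v(0) = 6, obtenemos v(t) = 6·cos(2·t). Usando v(t) = 6·cos(2·t) y sustituyendo t = pi/2, encontramos v = -6.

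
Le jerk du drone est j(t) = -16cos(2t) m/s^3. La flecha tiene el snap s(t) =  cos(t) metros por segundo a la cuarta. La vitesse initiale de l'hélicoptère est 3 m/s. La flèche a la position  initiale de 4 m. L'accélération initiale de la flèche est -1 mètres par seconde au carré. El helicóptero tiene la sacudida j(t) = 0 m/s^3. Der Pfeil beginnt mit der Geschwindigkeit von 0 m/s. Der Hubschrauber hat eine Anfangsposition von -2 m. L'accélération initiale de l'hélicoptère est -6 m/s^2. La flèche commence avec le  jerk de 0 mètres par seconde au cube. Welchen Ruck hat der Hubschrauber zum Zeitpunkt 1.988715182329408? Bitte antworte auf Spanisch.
De la ecuación de la sacudida j(t) = 0, sustituimos t = 1.988715182329408 para obtener j = 0.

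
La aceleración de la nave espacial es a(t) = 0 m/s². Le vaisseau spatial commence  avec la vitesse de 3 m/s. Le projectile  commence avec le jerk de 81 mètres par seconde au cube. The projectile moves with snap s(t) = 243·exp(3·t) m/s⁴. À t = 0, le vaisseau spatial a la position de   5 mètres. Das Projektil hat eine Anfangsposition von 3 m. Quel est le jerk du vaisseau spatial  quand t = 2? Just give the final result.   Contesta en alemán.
Die Antwort ist 0.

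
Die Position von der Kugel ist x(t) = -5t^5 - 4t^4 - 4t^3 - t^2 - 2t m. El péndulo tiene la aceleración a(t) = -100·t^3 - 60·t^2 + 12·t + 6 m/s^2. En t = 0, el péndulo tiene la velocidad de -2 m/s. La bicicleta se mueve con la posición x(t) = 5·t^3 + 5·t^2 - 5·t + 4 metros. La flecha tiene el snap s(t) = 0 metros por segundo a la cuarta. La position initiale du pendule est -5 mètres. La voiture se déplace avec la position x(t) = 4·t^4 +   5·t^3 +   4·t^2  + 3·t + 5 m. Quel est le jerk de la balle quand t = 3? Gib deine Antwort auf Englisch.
To solve this, we need to take 3 derivatives of our position equation x(t) = -5·t^5 - 4·t^4 - 4·t^3 - t^2 - 2·t. Differentiating position, we get velocity: v(t) = -25·t^4 - 16·t^3 - 12·t^2 - 2·t - 2. Taking d/dt of v(t), we find a(t) = -100·t^3 - 48·t^2 - 24·t - 2. Taking d/dt of a(t), we find j(t) = -300·t^2 - 96·t - 24. From the given jerk equation j(t) = -300·t^2 - 96·t - 24, we substitute t = 3 to get j = -3012.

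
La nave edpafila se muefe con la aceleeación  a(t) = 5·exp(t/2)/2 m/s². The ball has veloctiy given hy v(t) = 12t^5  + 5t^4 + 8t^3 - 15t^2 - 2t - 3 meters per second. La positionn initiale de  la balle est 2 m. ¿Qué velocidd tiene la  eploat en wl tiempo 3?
De la ecuación de la velocidad v(t) = 12·t^5 + 5·t^4 + 8·t^3 - 15·t^2 - 2·t - 3, sustituimos t = 3 para obtener v = 3393.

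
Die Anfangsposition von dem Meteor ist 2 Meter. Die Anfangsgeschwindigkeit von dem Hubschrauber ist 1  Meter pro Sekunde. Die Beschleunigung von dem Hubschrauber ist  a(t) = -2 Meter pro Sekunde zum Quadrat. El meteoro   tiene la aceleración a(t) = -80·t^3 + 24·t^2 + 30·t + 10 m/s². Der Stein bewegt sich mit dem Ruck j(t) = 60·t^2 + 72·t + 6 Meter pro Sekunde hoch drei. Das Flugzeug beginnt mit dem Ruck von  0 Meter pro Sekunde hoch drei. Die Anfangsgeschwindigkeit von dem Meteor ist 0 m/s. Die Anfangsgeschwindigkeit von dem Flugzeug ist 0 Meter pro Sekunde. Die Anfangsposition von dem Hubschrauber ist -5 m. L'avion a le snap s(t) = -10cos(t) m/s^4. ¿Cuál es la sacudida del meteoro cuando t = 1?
Partiendo de la aceleración a(t) = -80·t^3 + 24·t^2 + 30·t + 10, tomamos 1 derivada. Tomando d/dt de a(t), encontramos j(t) = -240·t^2 + 48·t + 30. Usando j(t) = -240·t^2 + 48·t + 30 y sustituyendo t = 1, encontramos j = -162.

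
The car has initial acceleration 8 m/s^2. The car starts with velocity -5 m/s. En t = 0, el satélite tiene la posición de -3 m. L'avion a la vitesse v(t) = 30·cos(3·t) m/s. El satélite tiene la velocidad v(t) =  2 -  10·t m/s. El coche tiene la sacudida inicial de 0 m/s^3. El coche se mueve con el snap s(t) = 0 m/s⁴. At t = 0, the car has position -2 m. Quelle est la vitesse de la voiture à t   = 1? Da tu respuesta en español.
Necesitamos integrar nuestra ecuación del snap s(t) = 0 3 veces. Tomando ∫s(t)dt y aplicando j(0) = 0, encontramos j(t) = 0. Integrando la sacudida y usando la condición inicial a(0) = 8, obtenemos a(t) = 8. La antiderivada de la aceleración, con v(0) = -5, da la velocidad: v(t) = 8·t - 5. De la ecuación de la velocidad v(t) = 8·t - 5, sustituimos t = 1 para obtener v = 3.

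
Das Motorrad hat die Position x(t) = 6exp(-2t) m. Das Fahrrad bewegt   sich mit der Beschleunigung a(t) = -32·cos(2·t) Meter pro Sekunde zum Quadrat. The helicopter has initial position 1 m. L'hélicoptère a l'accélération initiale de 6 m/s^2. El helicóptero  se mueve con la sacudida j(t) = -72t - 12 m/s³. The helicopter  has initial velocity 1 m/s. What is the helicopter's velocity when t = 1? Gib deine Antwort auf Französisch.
Nous devons trouver la primitive de notre équation du jerk j(t) = -72·t - 12 2 fois. L'intégrale du jerk est l'accélération. En utilisant a(0) = 6, nous obtenons a(t) = -36·t^2 - 12·t + 6. En prenant ∫a(t)dt et en appliquant v(0) = 1, nous trouvons v(t) = -12·t^3 - 6·t^2 + 6·t + 1. En utilisant v(t) = -12·t^3 - 6·t^2 + 6·t + 1 et en substituant t = 1, nous trouvons v = -11.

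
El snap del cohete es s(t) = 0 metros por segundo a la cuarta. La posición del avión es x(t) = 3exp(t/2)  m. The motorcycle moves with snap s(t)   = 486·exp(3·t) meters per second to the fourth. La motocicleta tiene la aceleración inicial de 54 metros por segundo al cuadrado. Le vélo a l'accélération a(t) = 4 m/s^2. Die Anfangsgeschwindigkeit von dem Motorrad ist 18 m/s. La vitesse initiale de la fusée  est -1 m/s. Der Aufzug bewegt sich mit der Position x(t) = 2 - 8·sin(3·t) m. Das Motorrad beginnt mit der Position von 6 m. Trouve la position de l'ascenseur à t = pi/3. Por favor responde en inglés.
We have position x(t) = 2 - 8·sin(3·t). Substituting t = pi/3: x(pi/3) = 2.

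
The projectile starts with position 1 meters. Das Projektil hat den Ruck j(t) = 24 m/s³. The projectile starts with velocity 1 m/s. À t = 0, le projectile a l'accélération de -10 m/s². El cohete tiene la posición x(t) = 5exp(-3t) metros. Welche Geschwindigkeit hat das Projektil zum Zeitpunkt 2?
Wir müssen das Integral unserer Gleichung für den Ruck j(t) = 24 2-mal finden. Durch Integration von dem Ruck und Verwendung der Anfangsbedingung a(0) = -10, erhalten wir a(t) = 24·t - 10. Durch Integration von der Beschleunigung und Verwendung der Anfangsbedingung v(0) = 1, erhalten wir v(t) = 12·t^2 - 10·t + 1. Mit v(t) = 12·t^2 - 10·t + 1 und Einsetzen von t = 2, finden wir v = 29.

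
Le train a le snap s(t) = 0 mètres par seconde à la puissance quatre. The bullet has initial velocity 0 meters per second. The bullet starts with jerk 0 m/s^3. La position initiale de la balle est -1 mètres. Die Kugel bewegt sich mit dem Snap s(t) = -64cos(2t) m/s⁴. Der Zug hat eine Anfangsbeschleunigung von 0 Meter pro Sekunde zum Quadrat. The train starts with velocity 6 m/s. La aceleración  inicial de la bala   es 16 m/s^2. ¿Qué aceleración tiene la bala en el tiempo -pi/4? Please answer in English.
We must find the antiderivative of our snap equation s(t) = -64·cos(2·t) 2 times. The antiderivative of snap is jerk. Using j(0) = 0, we get j(t) = -32·sin(2·t). Taking ∫j(t)dt and applying a(0) = 16, we find a(t) = 16·cos(2·t). From the given acceleration equation a(t) = 16·cos(2·t), we substitute t = -pi/4 to get a = 0.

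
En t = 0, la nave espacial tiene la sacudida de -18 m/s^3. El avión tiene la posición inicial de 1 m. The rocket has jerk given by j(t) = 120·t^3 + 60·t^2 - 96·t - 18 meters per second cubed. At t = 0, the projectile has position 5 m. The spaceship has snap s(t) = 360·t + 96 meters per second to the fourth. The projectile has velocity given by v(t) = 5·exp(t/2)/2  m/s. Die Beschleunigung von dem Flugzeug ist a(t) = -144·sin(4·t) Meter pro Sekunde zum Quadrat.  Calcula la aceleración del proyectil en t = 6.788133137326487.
Partiendo de la velocidad v(t) = 5·exp(t/2)/2, tomamos 1 derivada. Tomando d/dt de v(t), encontramos a(t) = 5·exp(t/2)/4. De la ecuación de la aceleración a(t) = 5·exp(t/2)/4, sustituimos t = 6.788133137326487 para obtener a = 37.2335456596436.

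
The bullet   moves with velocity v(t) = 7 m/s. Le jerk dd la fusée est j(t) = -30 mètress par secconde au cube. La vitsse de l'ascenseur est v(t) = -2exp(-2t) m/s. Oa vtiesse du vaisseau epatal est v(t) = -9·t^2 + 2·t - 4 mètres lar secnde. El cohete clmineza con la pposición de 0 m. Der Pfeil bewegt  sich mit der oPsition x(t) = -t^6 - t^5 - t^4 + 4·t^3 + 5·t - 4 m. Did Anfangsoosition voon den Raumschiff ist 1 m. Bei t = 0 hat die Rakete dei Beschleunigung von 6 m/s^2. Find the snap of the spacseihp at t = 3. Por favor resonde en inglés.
To solve this, we need to take 3 derivatives of our velocity equation v(t) = -9·t^2 + 2·t - 4. The derivative of velocity gives acceleration: a(t) = 2 - 18·t. The derivative of acceleration gives jerk: j(t) = -18. Differentiating jerk, we get snap: s(t) = 0. From the given snap equation s(t) = 0, we substitute t = 3 to get s = 0.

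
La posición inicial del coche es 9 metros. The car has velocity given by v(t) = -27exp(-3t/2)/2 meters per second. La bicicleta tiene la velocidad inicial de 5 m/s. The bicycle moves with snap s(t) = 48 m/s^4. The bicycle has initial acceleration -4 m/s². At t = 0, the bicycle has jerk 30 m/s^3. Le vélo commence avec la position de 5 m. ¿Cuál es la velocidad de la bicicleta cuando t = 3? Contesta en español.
Para resolver esto, necesitamos tomar 3 antiderivadas de nuestra ecuación del snap s(t) = 48. Tomando ∫s(t)dt y aplicando j(0) = 30, encontramos j(t) = 48·t + 30. Tomando ∫j(t)dt y aplicando a(0) = -4, encontramos a(t) = 24·t^2 + 30·t - 4. Tomando ∫a(t)dt y aplicando v(0) = 5, encontramos v(t) = 8·t^3 + 15·t^2 - 4·t + 5. Usando v(t) = 8·t^3 + 15·t^2 - 4·t + 5 y sustituyendo t = 3, encontramos v = 344.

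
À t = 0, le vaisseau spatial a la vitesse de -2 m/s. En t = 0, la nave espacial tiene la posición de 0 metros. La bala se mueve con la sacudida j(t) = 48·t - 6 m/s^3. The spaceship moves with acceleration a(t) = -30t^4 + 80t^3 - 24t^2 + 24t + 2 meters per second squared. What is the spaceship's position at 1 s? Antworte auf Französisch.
Nous devons trouver l'intégrale de notre équation de l'accélération a(t) = -30·t^4 + 80·t^3 - 24·t^2 + 24·t + 2 2 fois. En intégrant l'accélération et en utilisant la condition initiale v(0) = -2, nous obtenons v(t) = -6·t^5 + 20·t^4 - 8·t^3 + 12·t^2 + 2·t - 2. La primitive de la vitesse est la position. En utilisant x(0) = 0, nous obtenons x(t) = -t^6 + 4·t^5 - 2·t^4 + 4·t^3 + t^2 - 2·t. En utilisant x(t) = -t^6 + 4·t^5 - 2·t^4 + 4·t^3 + t^2 - 2·t et en substituant t = 1, nous trouvons x = 4.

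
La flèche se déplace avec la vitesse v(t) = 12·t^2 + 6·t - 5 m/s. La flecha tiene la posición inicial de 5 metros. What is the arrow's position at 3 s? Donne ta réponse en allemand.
Ausgehend von der Geschwindigkeit v(t) = 12·t^2 + 6·t - 5, nehmen wir 1 Integral. Mit ∫v(t)dt und Anwendung von x(0) = 5, finden wir x(t) = 4·t^3 + 3·t^2 - 5·t + 5. Aus der Gleichung für die Position x(t) = 4·t^3 + 3·t^2 - 5·t + 5, setzen wir t = 3 ein und erhalten x = 125.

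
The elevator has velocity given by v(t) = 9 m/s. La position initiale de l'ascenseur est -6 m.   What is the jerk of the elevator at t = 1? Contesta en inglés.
Starting from velocity v(t) = 9, we take 2 derivatives. The derivative of velocity gives acceleration: a(t) = 0. The derivative of acceleration gives jerk: j(t) = 0. Using j(t) = 0 and substituting t = 1, we find j = 0.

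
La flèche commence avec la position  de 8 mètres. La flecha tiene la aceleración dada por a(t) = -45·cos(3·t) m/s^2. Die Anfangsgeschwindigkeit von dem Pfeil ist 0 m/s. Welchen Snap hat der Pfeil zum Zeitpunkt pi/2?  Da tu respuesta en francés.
Nous devons dériver notre équation de l'accélération a(t) = -45·cos(3·t) 2 fois. La dérivée de l'accélération donne le jerk: j(t) = 135·sin(3·t). En prenant d/dt de j(t), nous trouvons s(t) = 405·cos(3·t). Nous avons le snap s(t) = 405·cos(3·t). En substituant t = pi/2: s(pi/2) = 0.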